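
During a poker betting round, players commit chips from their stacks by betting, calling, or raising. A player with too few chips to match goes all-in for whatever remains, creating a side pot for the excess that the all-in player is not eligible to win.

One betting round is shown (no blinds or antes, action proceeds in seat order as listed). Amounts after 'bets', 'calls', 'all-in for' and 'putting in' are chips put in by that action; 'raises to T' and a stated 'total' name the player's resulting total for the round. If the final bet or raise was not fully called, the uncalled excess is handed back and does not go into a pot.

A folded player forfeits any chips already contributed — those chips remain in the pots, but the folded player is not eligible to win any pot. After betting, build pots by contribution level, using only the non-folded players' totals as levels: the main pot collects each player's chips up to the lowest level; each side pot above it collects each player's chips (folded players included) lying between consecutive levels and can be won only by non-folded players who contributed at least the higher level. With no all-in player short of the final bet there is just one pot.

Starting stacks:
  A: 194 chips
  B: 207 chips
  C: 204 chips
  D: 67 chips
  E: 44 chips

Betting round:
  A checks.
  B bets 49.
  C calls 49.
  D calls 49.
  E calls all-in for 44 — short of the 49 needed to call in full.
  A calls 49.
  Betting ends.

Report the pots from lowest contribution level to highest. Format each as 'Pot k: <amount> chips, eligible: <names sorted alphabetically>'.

Contributions: A=49, B=49, C=49, D=49, E=44
Pot levels (distinct totals of non-folded players): 44, 49
Layer 1-44: 44 each from A, B, C, D, E = 44*5 = 220 chips; eligible A, B, C, D, E
Layer 45-49: 5 each from A, B, C, D = 5*4 = 20 chips; eligible A, B, C, D

Pot 1: 220 chips, eligible: A, B, C, D, E
Pot 2: 20 chips, eligible: A, B, C, D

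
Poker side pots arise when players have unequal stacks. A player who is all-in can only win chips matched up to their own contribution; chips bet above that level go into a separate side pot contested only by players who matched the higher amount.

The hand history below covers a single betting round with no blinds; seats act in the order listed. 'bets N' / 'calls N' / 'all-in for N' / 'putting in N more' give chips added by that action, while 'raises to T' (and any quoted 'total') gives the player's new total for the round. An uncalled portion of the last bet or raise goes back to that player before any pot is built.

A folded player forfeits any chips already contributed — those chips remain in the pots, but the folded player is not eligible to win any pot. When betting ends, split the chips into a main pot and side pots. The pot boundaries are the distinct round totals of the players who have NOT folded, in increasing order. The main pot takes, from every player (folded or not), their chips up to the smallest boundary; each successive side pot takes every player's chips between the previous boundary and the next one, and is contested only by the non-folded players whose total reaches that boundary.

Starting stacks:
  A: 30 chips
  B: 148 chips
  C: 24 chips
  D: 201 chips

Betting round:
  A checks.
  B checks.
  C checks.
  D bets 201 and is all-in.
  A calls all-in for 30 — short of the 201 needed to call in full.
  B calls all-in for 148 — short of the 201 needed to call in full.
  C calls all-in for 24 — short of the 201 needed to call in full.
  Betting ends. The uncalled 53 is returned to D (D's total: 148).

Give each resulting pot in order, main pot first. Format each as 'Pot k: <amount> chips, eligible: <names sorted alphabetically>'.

Pot 1: 96 chips, eligible: A, B, C, D
Pot 2: 18 chips, eligible: A, B, D
Pot 3: 236 chips, eligible: B, D

Derivation:
Contributions (after 53 returned to D): A=30, B=148, C=24, D=148
Pot levels (distinct totals of non-folded players): 24, 30, 148
Layer 1-24: 24 each from A, B, C, D = 24*4 = 96 chips; eligible A, B, C, D
Layer 25-30: 6 each from A, B, D = 6*3 = 18 chips; eligible A, B, D
Layer 31-148: 118 each from B, D = 118*2 = 236 chips; eligible B, D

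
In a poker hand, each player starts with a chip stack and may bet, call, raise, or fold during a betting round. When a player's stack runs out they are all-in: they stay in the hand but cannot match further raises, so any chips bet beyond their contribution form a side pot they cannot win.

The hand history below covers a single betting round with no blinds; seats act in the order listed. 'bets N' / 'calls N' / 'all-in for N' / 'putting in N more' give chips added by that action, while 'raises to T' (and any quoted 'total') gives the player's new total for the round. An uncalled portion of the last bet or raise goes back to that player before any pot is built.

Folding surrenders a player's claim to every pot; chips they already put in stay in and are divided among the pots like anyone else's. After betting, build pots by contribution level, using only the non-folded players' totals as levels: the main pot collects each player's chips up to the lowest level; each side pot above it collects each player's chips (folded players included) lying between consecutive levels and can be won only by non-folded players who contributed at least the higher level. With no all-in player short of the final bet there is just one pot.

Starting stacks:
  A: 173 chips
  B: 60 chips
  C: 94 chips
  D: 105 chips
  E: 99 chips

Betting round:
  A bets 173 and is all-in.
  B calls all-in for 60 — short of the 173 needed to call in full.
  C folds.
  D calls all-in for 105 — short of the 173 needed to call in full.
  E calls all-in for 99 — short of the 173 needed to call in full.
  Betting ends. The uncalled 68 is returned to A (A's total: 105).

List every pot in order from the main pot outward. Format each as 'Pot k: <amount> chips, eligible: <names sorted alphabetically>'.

Pot 1: 240 chips, eligible: A, B, D, E
Pot 2: 117 chips, eligible: A, D, E
Pot 3: 12 chips, eligible: A, D

Derivation:
Contributions (after 68 returned to A): A=105, B=60, D=105, E=99
Folded: C
Pot levels (distinct totals of non-folded players): 60, 99, 105
Layer 1-60: 60 each from A, B, D, E = 60*4 = 240 chips; eligible A, B, D, E
Layer 61-99: 39 each from A, D, E = 39*3 = 117 chips; eligible A, D, E
Layer 100-105: 6 each from A, D = 6*2 = 12 chips; eligible A, D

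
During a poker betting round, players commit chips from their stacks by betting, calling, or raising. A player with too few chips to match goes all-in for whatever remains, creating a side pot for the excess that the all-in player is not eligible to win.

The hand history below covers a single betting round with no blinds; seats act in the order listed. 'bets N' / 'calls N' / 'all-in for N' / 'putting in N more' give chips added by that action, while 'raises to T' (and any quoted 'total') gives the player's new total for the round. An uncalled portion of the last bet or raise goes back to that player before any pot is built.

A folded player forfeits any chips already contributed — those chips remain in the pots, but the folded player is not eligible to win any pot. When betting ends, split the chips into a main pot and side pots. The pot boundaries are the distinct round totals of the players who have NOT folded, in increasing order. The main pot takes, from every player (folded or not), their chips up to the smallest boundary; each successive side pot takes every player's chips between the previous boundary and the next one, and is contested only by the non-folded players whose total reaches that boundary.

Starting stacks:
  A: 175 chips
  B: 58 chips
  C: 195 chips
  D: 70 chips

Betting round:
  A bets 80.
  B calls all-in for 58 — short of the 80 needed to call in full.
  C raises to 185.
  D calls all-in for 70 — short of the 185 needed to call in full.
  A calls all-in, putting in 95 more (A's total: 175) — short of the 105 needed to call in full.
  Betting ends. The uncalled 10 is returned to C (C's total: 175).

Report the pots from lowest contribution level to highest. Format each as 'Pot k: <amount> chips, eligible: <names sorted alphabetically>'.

Pot 1: 232 chips, eligible: A, B, C, D
Pot 2: 36 chips, eligible: A, C, D
Pot 3: 210 chips, eligible: A, C

Derivation:
Contributions (after 10 returned to C): A=175, B=58, C=175, D=70
Pot levels (distinct totals of non-folded players): 58, 70, 175
Layer 1-58: 58 each from A, B, C, D = 58*4 = 232 chips; eligible A, B, C, D
Layer 59-70: 12 each from A, C, D = 12*3 = 36 chips; eligible A, C, D
Layer 71-175: 105 each from A, C = 105*2 = 210 chips; eligible A, C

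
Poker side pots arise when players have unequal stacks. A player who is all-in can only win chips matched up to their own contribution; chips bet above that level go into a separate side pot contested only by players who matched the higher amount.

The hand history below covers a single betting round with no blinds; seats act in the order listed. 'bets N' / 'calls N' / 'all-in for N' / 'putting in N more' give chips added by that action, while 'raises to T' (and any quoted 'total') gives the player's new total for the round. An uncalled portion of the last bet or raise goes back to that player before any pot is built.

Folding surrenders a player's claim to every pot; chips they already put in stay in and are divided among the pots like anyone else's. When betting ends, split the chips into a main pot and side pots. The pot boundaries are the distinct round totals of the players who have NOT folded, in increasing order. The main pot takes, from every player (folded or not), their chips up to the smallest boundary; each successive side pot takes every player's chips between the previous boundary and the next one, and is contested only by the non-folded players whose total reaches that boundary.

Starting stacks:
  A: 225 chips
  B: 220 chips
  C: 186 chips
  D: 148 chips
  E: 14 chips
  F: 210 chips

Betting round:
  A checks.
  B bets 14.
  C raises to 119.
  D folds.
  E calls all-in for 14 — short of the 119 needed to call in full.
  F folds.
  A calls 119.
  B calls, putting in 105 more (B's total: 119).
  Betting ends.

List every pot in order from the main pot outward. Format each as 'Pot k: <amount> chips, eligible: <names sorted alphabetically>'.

Pot 1: 56 chips, eligible: A, B, C, E
Pot 2: 315 chips, eligible: A, B, C

Derivation:
Contributions: A=119, B=119, C=119, E=14
Folded: D, F
Pot levels (distinct totals of non-folded players): 14, 119
Layer 1-14: 14 each from A, B, C, E = 14*4 = 56 chips; eligible A, B, C, E
Layer 15-119: 105 each from A, B, C = 105*3 = 315 chips; eligible A, B, C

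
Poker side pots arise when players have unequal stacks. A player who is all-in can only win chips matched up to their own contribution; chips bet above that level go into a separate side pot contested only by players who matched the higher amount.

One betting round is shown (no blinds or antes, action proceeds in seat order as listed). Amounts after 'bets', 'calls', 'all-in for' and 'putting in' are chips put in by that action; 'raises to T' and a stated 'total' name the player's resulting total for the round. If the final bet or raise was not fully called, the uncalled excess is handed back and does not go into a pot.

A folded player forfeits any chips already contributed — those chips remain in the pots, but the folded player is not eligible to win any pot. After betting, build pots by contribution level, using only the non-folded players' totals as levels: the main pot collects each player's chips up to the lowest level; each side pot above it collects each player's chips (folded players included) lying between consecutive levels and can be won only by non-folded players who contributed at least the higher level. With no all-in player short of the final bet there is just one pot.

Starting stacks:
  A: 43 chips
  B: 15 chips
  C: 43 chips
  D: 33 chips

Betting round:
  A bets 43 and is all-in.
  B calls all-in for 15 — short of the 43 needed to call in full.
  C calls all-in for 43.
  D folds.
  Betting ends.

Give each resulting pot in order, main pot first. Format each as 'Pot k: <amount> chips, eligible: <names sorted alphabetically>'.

Pot 1: 45 chips, eligible: A, B, C
Pot 2: 56 chips, eligible: A, C

Derivation:
Contributions: A=43, B=15, C=43
Folded: D
Pot levels (distinct totals of non-folded players): 15, 43
Layer 1-15: 15 each from A, B, C = 15*3 = 45 chips; eligible A, B, C
Layer 16-43: 28 each from A, C = 28*2 = 56 chips; eligible A, C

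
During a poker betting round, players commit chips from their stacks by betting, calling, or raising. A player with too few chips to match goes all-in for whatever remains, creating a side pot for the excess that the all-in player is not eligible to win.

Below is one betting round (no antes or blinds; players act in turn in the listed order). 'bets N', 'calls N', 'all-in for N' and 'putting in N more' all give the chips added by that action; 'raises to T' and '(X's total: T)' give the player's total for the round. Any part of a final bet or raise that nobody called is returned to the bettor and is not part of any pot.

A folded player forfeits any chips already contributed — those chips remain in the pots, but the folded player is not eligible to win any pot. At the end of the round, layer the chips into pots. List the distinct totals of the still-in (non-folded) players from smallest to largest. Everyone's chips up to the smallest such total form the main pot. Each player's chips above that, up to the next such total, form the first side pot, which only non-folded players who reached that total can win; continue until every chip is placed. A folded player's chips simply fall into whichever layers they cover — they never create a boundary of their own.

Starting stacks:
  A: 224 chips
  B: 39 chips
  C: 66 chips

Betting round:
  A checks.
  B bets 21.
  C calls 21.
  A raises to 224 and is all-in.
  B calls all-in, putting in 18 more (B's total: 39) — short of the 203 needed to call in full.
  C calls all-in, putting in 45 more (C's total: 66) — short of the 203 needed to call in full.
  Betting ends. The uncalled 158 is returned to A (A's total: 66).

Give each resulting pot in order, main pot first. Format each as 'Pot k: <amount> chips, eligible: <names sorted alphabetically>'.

Contributions (after 158 returned to A): A=66, B=39, C=66
Pot levels (distinct totals of non-folded players): 39, 66
Layer 1-39: 39 each from A, B, C = 39*3 = 117 chips; eligible A, B, C
Layer 40-66: 27 each from A, C = 27*2 = 54 chips; eligible A, C

Pot 1: 117 chips, eligible: A, B, C
Pot 2: 54 chips, eligible: A, C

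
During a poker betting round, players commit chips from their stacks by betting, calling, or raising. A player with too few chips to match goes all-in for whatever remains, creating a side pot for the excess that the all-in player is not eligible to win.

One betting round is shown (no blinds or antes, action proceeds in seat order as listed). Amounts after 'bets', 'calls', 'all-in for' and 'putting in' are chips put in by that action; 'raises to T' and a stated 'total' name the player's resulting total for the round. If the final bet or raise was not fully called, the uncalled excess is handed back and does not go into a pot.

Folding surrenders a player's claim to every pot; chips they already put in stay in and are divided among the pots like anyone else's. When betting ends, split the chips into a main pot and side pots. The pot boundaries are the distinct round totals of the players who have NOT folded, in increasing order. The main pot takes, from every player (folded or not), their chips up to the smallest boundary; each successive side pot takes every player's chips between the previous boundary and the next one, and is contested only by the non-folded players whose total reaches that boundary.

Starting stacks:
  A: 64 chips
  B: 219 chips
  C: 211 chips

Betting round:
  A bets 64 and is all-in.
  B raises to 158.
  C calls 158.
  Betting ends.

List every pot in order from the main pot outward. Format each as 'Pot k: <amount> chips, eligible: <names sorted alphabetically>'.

Pot 1: 192 chips, eligible: A, B, C
Pot 2: 188 chips, eligible: B, C

Derivation:
Contributions: A=64, B=158, C=158
Pot levels (distinct totals of non-folded players): 64, 158
Layer 1-64: 64 each from A, B, C = 64*3 = 192 chips; eligible A, B, C
Layer 65-158: 94 each from B, C = 94*2 = 188 chips; eligible B, C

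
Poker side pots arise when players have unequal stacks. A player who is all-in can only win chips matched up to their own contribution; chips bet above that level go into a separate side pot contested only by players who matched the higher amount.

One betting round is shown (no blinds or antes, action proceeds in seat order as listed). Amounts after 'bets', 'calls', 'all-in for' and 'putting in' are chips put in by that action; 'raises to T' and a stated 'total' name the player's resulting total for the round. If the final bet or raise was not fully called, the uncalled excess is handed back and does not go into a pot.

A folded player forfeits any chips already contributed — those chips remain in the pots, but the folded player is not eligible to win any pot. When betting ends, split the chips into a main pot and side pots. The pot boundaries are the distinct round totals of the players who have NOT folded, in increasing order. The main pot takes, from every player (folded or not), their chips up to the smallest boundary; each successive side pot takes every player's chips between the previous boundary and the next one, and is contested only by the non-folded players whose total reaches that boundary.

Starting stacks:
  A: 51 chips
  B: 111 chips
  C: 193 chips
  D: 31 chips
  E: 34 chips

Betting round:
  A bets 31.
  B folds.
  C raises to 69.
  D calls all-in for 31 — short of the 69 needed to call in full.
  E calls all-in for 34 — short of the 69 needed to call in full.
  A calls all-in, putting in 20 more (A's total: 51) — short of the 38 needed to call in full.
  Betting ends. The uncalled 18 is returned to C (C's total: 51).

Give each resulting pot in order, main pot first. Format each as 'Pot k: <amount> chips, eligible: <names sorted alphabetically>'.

Contributions (after 18 returned to C): A=51, C=51, D=31, E=34
Folded: B
Pot levels (distinct totals of non-folded players): 31, 34, 51
Layer 1-31: 31 each from A, C, D, E = 31*4 = 124 chips; eligible A, C, D, E
Layer 32-34: 3 each from A, C, E = 3*3 = 9 chips; eligible A, C, E
Layer 35-51: 17 each from A, C = 17*2 = 34 chips; eligible A, C

Pot 1: 124 chips, eligible: A, C, D, E
Pot 2: 9 chips, eligible: A, C, E
Pot 3: 34 chips, eligible: A, C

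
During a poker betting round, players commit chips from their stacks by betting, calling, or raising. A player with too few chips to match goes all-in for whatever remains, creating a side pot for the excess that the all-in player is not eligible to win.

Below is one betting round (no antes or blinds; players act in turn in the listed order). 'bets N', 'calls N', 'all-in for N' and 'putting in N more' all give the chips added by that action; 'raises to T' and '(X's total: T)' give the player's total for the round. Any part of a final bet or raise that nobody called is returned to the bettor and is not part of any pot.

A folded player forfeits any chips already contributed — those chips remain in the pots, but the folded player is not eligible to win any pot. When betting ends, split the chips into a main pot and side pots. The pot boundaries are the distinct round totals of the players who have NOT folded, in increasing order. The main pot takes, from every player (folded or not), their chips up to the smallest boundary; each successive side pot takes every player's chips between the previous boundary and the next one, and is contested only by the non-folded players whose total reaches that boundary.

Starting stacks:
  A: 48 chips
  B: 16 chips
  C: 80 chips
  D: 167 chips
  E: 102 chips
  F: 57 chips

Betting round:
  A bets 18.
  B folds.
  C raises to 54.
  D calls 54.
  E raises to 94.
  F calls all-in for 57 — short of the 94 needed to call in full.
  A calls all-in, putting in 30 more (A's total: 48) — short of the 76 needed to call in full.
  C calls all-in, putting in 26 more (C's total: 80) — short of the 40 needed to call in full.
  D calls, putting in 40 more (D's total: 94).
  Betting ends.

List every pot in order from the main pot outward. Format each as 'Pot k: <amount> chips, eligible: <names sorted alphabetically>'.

Pot 1: 240 chips, eligible: A, C, D, E, F
Pot 2: 36 chips, eligible: C, D, E, F
Pot 3: 69 chips, eligible: C, D, E
Pot 4: 28 chips, eligible: D, E

Derivation:
Contributions: A=48, C=80, D=94, E=94, F=57
Folded: B
Pot levels (distinct totals of non-folded players): 48, 57, 80, 94
Layer 1-48: 48 each from A, C, D, E, F = 48*5 = 240 chips; eligible A, C, D, E, F
Layer 49-57: 9 each from C, D, E, F = 9*4 = 36 chips; eligible C, D, E, F
Layer 58-80: 23 each from C, D, E = 23*3 = 69 chips; eligible C, D, E
Layer 81-94: 14 each from D, E = 14*2 = 28 chips; eligible D, E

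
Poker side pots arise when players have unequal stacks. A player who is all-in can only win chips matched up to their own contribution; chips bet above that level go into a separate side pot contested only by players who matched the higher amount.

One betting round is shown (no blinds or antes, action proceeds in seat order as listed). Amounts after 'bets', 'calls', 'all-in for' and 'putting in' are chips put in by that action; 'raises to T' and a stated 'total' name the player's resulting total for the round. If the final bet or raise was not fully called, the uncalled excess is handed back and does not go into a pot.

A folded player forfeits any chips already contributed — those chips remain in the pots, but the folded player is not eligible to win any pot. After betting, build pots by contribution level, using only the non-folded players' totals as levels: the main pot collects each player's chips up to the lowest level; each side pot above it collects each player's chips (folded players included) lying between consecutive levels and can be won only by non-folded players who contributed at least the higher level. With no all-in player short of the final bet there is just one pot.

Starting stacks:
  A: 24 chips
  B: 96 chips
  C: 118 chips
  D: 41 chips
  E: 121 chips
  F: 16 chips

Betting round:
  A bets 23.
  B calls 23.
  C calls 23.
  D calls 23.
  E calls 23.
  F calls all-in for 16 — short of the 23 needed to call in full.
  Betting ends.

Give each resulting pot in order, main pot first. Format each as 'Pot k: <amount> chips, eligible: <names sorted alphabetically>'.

Contributions: A=23, B=23, C=23, D=23, E=23, F=16
Pot levels (distinct totals of non-folded players): 16, 23
Layer 1-16: 16 each from A, B, C, D, E, F = 16*6 = 96 chips; eligible A, B, C, D, E, F
Layer 17-23: 7 each from A, B, C, D, E = 7*5 = 35 chips; eligible A, B, C, D, E

Pot 1: 96 chips, eligible: A, B, C, D, E, F
Pot 2: 35 chips, eligible: A, B, C, D, E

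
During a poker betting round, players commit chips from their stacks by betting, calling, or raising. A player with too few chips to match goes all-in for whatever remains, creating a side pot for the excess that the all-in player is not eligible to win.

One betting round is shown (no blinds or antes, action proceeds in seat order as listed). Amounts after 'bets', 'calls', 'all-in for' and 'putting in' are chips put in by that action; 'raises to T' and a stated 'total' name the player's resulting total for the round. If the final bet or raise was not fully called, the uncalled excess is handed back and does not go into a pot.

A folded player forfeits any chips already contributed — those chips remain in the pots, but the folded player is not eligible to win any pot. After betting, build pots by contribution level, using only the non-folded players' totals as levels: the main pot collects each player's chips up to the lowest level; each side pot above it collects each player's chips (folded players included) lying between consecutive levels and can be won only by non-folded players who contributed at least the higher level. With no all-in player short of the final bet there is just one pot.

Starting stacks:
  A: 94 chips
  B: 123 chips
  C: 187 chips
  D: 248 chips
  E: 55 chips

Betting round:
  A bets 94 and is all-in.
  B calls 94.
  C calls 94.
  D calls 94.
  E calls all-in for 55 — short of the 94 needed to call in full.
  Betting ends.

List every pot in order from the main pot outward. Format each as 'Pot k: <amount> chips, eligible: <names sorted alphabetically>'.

Contributions: A=94, B=94, C=94, D=94, E=55
Pot levels (distinct totals of non-folded players): 55, 94
Layer 1-55: 55 each from A, B, C, D, E = 55*5 = 275 chips; eligible A, B, C, D, E
Layer 56-94: 39 each from A, B, C, D = 39*4 = 156 chips; eligible A, B, C, D

Pot 1: 275 chips, eligible: A, B, C, D, E
Pot 2: 156 chips, eligible: A, B, C, D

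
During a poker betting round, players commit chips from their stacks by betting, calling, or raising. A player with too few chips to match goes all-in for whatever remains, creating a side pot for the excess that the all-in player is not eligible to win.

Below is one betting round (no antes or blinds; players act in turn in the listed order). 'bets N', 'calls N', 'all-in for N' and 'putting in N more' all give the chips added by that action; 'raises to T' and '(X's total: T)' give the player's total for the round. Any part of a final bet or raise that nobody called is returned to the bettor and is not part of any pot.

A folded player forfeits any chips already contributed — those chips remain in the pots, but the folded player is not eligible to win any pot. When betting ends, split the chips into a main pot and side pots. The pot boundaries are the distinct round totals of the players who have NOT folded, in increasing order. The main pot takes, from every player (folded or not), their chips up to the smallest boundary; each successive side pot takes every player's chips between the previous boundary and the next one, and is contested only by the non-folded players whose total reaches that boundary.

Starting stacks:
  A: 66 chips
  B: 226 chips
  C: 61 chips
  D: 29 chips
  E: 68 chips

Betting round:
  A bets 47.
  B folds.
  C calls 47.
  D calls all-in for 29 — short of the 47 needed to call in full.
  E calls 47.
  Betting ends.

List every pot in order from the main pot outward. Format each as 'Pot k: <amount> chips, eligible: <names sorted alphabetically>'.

Pot 1: 116 chips, eligible: A, C, D, E
Pot 2: 54 chips, eligible: A, C, E

Derivation:
Contributions: A=47, C=47, D=29, E=47
Folded: B
Pot levels (distinct totals of non-folded players): 29, 47
Layer 1-29: 29 each from A, C, D, E = 29*4 = 116 chips; eligible A, C, D, E
Layer 30-47: 18 each from A, C, E = 18*3 = 54 chips; eligible A, C, E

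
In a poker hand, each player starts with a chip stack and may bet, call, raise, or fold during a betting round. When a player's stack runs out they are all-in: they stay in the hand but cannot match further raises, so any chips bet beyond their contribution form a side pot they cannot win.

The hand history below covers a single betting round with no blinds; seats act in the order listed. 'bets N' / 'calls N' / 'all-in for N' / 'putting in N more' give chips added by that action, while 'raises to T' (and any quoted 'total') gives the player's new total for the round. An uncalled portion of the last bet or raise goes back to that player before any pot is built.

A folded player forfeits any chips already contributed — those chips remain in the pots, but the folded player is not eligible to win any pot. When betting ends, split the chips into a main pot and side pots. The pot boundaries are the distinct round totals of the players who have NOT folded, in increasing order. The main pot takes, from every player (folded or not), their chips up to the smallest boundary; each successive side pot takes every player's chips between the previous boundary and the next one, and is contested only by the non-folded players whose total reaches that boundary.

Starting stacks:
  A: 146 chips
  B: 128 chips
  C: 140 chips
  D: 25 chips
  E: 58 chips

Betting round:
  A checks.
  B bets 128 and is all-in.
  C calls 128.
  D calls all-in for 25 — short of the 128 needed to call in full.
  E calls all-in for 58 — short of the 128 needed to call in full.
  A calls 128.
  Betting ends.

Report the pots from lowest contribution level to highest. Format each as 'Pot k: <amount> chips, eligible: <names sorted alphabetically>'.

Pot 1: 125 chips, eligible: A, B, C, D, E
Pot 2: 132 chips, eligible: A, B, C, E
Pot 3: 210 chips, eligible: A, B, C

Derivation:
Contributions: A=128, B=128, C=128, D=25, E=58
Pot levels (distinct totals of non-folded players): 25, 58, 128
Layer 1-25: 25 each from A, B, C, D, E = 25*5 = 125 chips; eligible A, B, C, D, E
Layer 26-58: 33 each from A, B, C, E = 33*4 = 132 chips; eligible A, B, C, E
Layer 59-128: 70 each from A, B, C = 70*3 = 210 chips; eligible A, B, C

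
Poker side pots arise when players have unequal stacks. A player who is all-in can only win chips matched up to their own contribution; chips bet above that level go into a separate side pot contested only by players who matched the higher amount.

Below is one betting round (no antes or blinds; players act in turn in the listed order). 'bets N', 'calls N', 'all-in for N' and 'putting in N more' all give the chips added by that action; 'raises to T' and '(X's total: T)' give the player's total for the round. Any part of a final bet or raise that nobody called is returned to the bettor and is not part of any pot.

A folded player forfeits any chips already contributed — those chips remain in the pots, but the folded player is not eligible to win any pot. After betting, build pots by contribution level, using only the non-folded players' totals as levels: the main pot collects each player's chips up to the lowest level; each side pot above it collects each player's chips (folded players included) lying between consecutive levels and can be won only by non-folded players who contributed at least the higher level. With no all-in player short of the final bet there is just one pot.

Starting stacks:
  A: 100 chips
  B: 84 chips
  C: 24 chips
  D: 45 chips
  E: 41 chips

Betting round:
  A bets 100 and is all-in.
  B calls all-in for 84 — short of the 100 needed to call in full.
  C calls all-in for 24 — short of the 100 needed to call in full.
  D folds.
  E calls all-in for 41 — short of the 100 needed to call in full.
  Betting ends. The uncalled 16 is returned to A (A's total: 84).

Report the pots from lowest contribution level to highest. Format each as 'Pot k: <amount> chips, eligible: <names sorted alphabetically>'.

Contributions (after 16 returned to A): A=84, B=84, C=24, E=41
Folded: D
Pot levels (distinct totals of non-folded players): 24, 41, 84
Layer 1-24: 24 each from A, B, C, E = 24*4 = 96 chips; eligible A, B, C, E
Layer 25-41: 17 each from A, B, E = 17*3 = 51 chips; eligible A, B, E
Layer 42-84: 43 each from A, B = 43*2 = 86 chips; eligible A, B

Pot 1: 96 chips, eligible: A, B, C, E
Pot 2: 51 chips, eligible: A, B, E
Pot 3: 86 chips, eligible: A, B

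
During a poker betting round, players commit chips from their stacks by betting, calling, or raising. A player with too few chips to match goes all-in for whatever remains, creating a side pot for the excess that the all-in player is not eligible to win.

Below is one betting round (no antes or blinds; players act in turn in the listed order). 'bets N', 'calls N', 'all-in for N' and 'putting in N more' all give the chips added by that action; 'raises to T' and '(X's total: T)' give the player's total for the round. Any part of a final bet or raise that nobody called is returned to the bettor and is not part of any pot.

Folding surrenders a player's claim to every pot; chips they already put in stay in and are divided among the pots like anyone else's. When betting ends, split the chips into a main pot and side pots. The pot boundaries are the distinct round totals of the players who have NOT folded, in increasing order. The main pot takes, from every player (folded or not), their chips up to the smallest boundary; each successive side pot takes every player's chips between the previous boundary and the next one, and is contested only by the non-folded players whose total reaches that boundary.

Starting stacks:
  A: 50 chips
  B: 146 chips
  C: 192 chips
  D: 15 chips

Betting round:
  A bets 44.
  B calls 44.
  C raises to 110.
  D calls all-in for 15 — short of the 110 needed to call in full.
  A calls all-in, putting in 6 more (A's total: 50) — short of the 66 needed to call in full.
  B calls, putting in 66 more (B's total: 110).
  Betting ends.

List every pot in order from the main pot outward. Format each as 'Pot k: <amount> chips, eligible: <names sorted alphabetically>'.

Contributions: A=50, B=110, C=110, D=15
Pot levels (distinct totals of non-folded players): 15, 50, 110
Layer 1-15: 15 each from A, B, C, D = 15*4 = 60 chips; eligible A, B, C, D
Layer 16-50: 35 each from A, B, C = 35*3 = 105 chips; eligible A, B, C
Layer 51-110: 60 each from B, C = 60*2 = 120 chips; eligible B, C

Pot 1: 60 chips, eligible: A, B, C, D
Pot 2: 105 chips, eligible: A, B, C
Pot 3: 120 chips, eligible: B, C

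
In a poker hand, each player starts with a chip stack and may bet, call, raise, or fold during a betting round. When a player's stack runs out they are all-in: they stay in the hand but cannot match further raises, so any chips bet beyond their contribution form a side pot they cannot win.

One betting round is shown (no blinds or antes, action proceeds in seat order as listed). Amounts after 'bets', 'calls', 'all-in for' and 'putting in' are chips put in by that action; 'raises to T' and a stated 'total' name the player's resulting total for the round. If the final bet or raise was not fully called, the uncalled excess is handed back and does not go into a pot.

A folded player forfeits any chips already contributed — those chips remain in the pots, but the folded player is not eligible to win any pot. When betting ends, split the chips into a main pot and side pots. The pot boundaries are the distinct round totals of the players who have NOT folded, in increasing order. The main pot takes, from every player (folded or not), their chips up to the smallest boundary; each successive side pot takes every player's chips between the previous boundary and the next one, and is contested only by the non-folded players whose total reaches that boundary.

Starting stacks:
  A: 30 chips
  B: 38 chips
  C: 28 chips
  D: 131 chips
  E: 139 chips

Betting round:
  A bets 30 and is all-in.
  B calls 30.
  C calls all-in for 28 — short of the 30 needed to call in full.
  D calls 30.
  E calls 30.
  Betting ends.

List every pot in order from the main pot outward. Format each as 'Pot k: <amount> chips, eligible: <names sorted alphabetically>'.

Contributions: A=30, B=30, C=28, D=30, E=30
Pot levels (distinct totals of non-folded players): 28, 30
Layer 1-28: 28 each from A, B, C, D, E = 28*5 = 140 chips; eligible A, B, C, D, E
Layer 29-30: 2 each from A, B, D, E = 2*4 = 8 chips; eligible A, B, D, E

Pot 1: 140 chips, eligible: A, B, C, D, E
Pot 2: 8 chips, eligible: A, B, D, E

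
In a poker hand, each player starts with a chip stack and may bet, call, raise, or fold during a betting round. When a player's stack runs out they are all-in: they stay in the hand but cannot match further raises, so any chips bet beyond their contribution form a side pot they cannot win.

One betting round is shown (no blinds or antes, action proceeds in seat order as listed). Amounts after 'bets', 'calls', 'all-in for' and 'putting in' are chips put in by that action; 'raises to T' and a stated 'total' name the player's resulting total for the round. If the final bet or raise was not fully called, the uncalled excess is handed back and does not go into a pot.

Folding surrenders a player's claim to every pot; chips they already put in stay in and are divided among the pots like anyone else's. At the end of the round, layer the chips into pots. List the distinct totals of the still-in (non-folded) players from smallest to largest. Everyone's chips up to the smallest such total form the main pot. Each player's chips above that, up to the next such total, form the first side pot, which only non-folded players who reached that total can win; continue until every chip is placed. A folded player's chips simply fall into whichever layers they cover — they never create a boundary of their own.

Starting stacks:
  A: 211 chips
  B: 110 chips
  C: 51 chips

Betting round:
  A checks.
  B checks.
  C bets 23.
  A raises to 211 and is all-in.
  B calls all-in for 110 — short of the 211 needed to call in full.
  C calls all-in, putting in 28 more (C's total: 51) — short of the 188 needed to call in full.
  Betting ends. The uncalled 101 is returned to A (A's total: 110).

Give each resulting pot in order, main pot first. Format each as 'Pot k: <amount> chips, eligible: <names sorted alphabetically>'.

Contributions (after 101 returned to A): A=110, B=110, C=51
Pot levels (distinct totals of non-folded players): 51, 110
Layer 1-51: 51 each from A, B, C = 51*3 = 153 chips; eligible A, B, C
Layer 52-110: 59 each from A, B = 59*2 = 118 chips; eligible A, B

Pot 1: 153 chips, eligible: A, B, C
Pot 2: 118 chips, eligible: A, B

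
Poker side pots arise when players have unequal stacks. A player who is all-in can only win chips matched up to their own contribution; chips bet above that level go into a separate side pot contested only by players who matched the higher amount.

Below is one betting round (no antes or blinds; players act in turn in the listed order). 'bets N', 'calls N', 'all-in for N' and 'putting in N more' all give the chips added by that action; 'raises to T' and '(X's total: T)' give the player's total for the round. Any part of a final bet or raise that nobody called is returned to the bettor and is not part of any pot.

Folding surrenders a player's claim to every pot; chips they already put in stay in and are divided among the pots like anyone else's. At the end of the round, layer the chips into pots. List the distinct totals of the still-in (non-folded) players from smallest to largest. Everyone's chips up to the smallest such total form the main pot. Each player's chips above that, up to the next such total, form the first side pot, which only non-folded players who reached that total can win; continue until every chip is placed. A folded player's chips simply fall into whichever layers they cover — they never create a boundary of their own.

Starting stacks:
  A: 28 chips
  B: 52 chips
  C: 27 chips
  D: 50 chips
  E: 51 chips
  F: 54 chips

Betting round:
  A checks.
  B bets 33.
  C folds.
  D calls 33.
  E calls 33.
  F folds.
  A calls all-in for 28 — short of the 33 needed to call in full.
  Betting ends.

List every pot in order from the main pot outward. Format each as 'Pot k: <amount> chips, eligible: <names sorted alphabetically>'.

Pot 1: 112 chips, eligible: A, B, D, E
Pot 2: 15 chips, eligible: B, D, E

Derivation:
Contributions: A=28, B=33, D=33, E=33
Folded: C, F
Pot levels (distinct totals of non-folded players): 28, 33
Layer 1-28: 28 each from A, B, D, E = 28*4 = 112 chips; eligible A, B, D, E
Layer 29-33: 5 each from B, D, E = 5*3 = 15 chips; eligible B, D, E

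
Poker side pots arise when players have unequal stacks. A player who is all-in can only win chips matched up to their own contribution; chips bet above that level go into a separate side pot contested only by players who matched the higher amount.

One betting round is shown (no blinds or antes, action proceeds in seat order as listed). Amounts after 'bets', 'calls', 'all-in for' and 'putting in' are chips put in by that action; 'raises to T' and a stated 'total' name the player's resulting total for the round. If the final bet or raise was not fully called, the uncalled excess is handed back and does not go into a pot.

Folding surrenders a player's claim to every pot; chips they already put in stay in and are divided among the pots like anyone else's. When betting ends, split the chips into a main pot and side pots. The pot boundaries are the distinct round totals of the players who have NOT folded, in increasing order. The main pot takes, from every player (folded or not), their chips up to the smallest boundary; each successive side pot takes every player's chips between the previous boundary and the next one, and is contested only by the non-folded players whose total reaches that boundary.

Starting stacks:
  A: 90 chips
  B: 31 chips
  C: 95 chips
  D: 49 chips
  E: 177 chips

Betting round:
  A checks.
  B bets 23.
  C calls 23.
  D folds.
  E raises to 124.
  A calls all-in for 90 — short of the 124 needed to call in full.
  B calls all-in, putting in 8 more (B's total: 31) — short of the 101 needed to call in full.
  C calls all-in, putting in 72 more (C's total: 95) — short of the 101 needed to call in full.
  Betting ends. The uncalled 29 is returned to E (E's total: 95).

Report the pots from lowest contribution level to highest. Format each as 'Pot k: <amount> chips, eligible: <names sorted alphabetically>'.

Contributions (after 29 returned to E): A=90, B=31, C=95, E=95
Folded: D
Pot levels (distinct totals of non-folded players): 31, 90, 95
Layer 1-31: 31 each from A, B, C, E = 31*4 = 124 chips; eligible A, B, C, E
Layer 32-90: 59 each from A, C, E = 59*3 = 177 chips; eligible A, C, E
Layer 91-95: 5 each from C, E = 5*2 = 10 chips; eligible C, E

Pot 1: 124 chips, eligible: A, B, C, E
Pot 2: 177 chips, eligible: A, C, E
Pot 3: 10 chips, eligible: C, E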